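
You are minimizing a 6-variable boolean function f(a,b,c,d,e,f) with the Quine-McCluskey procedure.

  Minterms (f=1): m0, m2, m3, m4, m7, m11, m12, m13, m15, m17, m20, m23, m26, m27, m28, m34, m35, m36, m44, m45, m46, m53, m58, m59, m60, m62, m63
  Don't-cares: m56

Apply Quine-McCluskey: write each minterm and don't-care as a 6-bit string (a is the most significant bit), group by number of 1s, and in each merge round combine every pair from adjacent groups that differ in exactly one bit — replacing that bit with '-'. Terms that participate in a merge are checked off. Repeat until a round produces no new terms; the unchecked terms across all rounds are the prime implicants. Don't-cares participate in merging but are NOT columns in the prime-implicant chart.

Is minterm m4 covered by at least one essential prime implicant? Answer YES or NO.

YES

[col 0] 000000*, 000010*, 000011*, 000100*, 000111*, 001011*, 001100*, 001101*, 001111*, 010001, 010100*, 010111*, 011010*, 011011*, 011100*, 100010*, 100011*, 100100*, 101100*, 101101*, 101110*, 110101, 111000*, 111010*, 111011*, 111100*, 111110*, 111111*
[col 1] -00010*, -00011*, -00100*, -01100*, -01101*, -11010*, -11011*, -11100*, 0-0100*, 0-0111, 0-1011, 0-1100*, 00-011*, 00-100*, 00-111*, 000-00, 000-11*, 0000-0, 00001-*, 001-11*, 0011-1, 00110-*, 01-100*, 01101-*, 1-1100*, 1-1110*, 10-100*, 10001-*, 1011-0*, 10110-*, 111-00*, 111-10*, 111-11*, 1110-0*, 11101-*, 1111-0*, 11111-*
[col 2] --1100, -0-100, -0001-, -0110-, -1101-, 0--100, 00--11, 1-11-0, 111--0, 111-1-
Prime implicants: --1100, -0-100, -0001-, -0110-, -1101-, 0--100, 0-0111, 0-1011, 00--11, 000-00, 0000-0, 0011-1, 010001, 1-11-0, 110101, 111--0, 111-1-
PI chart (minterm → PIs covering it):
  0 | 000-00,0000-0
  2 | -0001-,0000-0
  3 | -0001-,00--11
  4 | -0-100,0--100,000-00
  7 | 0-0111,00--11
  11 | 0-1011,00--11
  12 | --1100,-0-100,-0110-,0--100
  13 | -0110-,0011-1
  15 | 00--11,0011-1
  17 | 010001  (sole → essential)
  20 | 0--100  (sole → essential)
  23 | 0-0111  (sole → essential)
  26 | -1101-  (sole → essential)
  27 | -1101-,0-1011
  28 | --1100,0--100
  34 | -0001-  (sole → essential)
  35 | -0001-  (sole → essential)
  36 | -0-100  (sole → essential)
  44 | --1100,-0-100,-0110-,1-11-0
  45 | -0110-  (sole → essential)
  46 | 1-11-0  (sole → essential)
  53 | 110101  (sole → essential)
  58 | -1101-,111--0,111-1-
  59 | -1101-,111-1-
  60 | --1100,1-11-0,111--0
  62 | 1-11-0,111--0,111-1-
  63 | 111-1-  (sole → essential)
Essential prime implicants: -0-100, -0001-, -0110-, -1101-, 0--100, 0-0111, 010001, 1-11-0, 110101, 111-1-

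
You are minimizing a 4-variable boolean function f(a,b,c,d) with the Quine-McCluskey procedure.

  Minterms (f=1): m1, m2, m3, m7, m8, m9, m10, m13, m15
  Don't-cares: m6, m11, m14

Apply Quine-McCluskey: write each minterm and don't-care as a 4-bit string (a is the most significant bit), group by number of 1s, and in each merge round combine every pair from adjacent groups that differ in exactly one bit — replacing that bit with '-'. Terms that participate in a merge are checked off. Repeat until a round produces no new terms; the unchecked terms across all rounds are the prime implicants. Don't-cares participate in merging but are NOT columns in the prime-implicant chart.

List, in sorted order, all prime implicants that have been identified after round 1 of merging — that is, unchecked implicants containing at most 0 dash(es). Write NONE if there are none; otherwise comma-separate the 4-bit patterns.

Round 0: 0001✓ 0010✓ 0011✓ 0110✓ 0111✓ 1000✓ 1001✓ 1010✓ 1011✓ 1101✓ 1110✓ 1111✓
Round 1: -001✓ -010✓ -011✓ -110✓ -111✓ 0-10✓ 0-11✓ 00-1✓ 001-✓ 011-✓ 1-01✓ 1-10✓ 1-11✓ 10-0✓ 10-1✓ 100-✓ 101-✓ 11-1✓ 111-✓
Round 2: --10✓ --11✓ -0-1 -01-✓ -11-✓ 0-1-✓ 1--1 1-1-✓ 10--
Round 3: --1-
PIs = {--1-, -0-1, 1--1, 10--}

NONE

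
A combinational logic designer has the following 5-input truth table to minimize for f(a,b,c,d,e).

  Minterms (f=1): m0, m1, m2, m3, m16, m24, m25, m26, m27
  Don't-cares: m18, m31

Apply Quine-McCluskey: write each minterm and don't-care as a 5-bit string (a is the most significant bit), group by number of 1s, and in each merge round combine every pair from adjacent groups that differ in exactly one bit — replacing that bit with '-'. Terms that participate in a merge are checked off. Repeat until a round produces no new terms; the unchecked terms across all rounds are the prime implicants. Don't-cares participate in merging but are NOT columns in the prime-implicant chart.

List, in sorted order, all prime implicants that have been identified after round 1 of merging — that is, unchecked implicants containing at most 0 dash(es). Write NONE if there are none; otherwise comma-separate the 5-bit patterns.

[col 0] 00000*, 00001*, 00010*, 00011*, 10000*, 10010*, 11000*, 11001*, 11010*, 11011*, 11111*
[col 1] -0000*, -0010*, 000-0*, 000-1*, 0000-*, 0001-*, 1-000*, 1-010*, 100-0*, 11-11, 110-0*, 110-1*, 1100-*, 1101-*
[col 2] -00-0, 000--, 1-0-0, 110--
Prime implicants: -00-0, 000--, 1-0-0, 11-11, 110--

NONE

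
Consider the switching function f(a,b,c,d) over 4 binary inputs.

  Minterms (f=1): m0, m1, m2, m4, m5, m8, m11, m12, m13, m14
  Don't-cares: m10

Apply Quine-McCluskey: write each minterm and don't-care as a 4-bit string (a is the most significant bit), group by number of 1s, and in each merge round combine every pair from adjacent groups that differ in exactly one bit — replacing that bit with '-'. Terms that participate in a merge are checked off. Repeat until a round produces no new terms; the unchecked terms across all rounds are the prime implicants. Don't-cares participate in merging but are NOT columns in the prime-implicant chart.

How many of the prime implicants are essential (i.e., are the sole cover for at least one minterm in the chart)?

Round 0: 0000✓ 0001✓ 0010✓ 0100✓ 0101✓ 1000✓ 1010✓ 1011✓ 1100✓ 1101✓ 1110✓
Round 1: -000✓ -010✓ -100✓ -101✓ 0-00✓ 0-01✓ 00-0✓ 000-✓ 010-✓ 1-00✓ 1-10✓ 10-0✓ 101- 11-0✓ 110-✓
Round 2: --00 -0-0 -10- 0-0- 1--0
PIs = {--00, -0-0, -10-, 0-0-, 1--0, 101-}
Coverage chart:
  m0: --00,-0-0,0-0-
  m1: 0-0- ←essential
  m2: -0-0 ←essential
  m4: --00,-10-,0-0-
  m5: -10-,0-0-
  m8: --00,-0-0,1--0
  m11: 101- ←essential
  m12: --00,-10-,1--0
  m13: -10- ←essential
  m14: 1--0 ←essential
Essential: -0-0, -10-, 0-0-, 1--0, 101-

5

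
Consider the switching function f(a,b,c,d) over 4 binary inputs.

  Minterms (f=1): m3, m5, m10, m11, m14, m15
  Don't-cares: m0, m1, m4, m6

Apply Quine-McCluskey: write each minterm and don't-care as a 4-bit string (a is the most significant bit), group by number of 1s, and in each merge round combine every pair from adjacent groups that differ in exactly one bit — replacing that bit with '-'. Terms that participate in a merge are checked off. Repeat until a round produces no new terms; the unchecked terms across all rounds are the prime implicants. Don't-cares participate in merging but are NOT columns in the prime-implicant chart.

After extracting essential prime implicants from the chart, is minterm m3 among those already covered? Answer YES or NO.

NO

[col 0] 0000*, 0001*, 0011*, 0100*, 0101*, 0110*, 1010*, 1011*, 1110*, 1111*
[col 1] -011, -110, 0-00*, 0-01*, 00-1, 000-*, 01-0, 010-*, 1-10*, 1-11*, 101-*, 111-*
[col 2] 0-0-, 1-1-
Prime implicants: -011, -110, 0-0-, 00-1, 01-0, 1-1-
PI chart (minterm → PIs covering it):
  3 | -011,00-1
  5 | 0-0-  (sole → essential)
  10 | 1-1-  (sole → essential)
  11 | -011,1-1-
  14 | -110,1-1-
  15 | 1-1-  (sole → essential)
Essential prime implicants: 0-0-, 1-1-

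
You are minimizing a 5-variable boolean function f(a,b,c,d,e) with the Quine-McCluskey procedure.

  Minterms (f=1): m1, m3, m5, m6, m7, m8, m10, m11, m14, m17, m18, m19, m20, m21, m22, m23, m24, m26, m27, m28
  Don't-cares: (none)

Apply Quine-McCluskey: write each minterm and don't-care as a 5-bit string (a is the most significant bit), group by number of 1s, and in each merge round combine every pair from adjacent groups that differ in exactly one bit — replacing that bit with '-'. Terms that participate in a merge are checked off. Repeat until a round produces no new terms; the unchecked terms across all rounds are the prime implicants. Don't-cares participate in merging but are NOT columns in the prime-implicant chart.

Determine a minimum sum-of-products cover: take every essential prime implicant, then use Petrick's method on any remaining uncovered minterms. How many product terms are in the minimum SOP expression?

6

[col 0] 00001*, 00011*, 00101*, 00110*, 00111*, 01000*, 01010*, 01011*, 01110*, 10001*, 10010*, 10011*, 10100*, 10101*, 10110*, 10111*, 11000*, 11010*, 11011*, 11100*
[col 1] -0001*, -0011*, -0101*, -0110*, -0111*, -1000*, -1010*, -1011*, 0-011*, 0-110, 00-01*, 00-11*, 000-1*, 001-1*, 0011-*, 01-10, 010-0*, 0101-*, 1-010*, 1-011*, 1-100, 10-01*, 10-10*, 10-11*, 100-1*, 1001-*, 101-0*, 101-1*, 1010-*, 1011-*, 11-00, 110-0*, 1101-*
[col 2] --011, -0-01*, -0-11*, -00-1*, -01-1*, -011-, -10-0, -101-, 00--1*, 1-01-, 10--1*, 10-1-, 101--
[col 3] -0--1
Prime implicants: --011, -0--1, -011-, -10-0, -101-, 0-110, 01-10, 1-01-, 1-100, 10-1-, 101--, 11-00
PI chart (minterm → PIs covering it):
  1 | -0--1  (sole → essential)
  3 | --011,-0--1
  5 | -0--1  (sole → essential)
  6 | -011-,0-110
  7 | -0--1,-011-
  8 | -10-0  (sole → essential)
  10 | -10-0,-101-,01-10
  11 | --011,-101-
  14 | 0-110,01-10
  17 | -0--1  (sole → essential)
  18 | 1-01-,10-1-
  19 | --011,-0--1,1-01-,10-1-
  20 | 1-100,101--
  21 | -0--1,101--
  22 | -011-,10-1-,101--
  23 | -0--1,-011-,10-1-,101--
  24 | -10-0,11-00
  26 | -10-0,-101-,1-01-
  27 | --011,-101-,1-01-
  28 | 1-100,11-00
Essential prime implicants: -0--1, -10-0
Petrick residual → --011, 0-110, 1-100, 10-1-
Minimum SOP uses 6 PIs: c'de + b'e + bc'e' + a'cde' + acd'e' + ab'd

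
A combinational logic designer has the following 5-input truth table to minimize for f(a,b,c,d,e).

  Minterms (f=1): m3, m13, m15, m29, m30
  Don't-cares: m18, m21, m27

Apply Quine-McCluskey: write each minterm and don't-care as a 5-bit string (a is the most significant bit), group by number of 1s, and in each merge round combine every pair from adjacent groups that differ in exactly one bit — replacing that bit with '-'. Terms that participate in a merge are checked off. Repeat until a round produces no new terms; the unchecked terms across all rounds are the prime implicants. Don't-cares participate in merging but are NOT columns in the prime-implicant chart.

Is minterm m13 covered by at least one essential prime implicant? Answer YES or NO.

YES

size-2^0 implicants → 00011  01101(✓)  01111(✓)  10010  10101(✓)  11011  11101(✓)  11110
size-2^1 implicants → -1101  011-1  1-101
Unchecked terms (primes): -1101, 00011, 011-1, 1-101, 10010, 11011, 11110
Minterm coverage:
  m3 ⊆ 00011 [E]
  m13 ⊆ -1101,011-1
  m15 ⊆ 011-1 [E]
  m29 ⊆ -1101,1-101
  m30 ⊆ 11110 [E]
E = {00011, 011-1, 11110}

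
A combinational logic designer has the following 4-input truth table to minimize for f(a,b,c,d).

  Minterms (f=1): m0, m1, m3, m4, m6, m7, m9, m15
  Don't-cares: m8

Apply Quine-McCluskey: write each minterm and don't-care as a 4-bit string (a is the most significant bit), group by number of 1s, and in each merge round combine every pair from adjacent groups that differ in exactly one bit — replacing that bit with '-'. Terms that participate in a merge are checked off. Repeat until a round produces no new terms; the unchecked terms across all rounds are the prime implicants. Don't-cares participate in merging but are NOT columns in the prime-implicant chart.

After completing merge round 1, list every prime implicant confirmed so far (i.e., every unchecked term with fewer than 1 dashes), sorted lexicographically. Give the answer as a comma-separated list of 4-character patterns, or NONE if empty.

[col 0] 0000*, 0001*, 0011*, 0100*, 0110*, 0111*, 1000*, 1001*, 1111*
[col 1] -000*, -001*, -111, 0-00, 0-11, 00-1, 000-*, 01-0, 011-, 100-*
[col 2] -00-
Prime implicants: -00-, -111, 0-00, 0-11, 00-1, 01-0, 011-

NONE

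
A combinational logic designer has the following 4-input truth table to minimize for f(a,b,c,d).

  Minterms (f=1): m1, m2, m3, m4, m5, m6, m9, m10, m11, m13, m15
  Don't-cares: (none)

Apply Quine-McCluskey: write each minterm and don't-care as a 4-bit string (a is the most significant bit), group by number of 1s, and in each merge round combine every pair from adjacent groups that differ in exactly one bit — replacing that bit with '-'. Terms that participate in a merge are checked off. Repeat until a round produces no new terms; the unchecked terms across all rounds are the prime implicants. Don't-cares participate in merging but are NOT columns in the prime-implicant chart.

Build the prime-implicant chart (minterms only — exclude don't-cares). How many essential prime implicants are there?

2

size-2^0 implicants → 0001(✓)  0010(✓)  0011(✓)  0100(✓)  0101(✓)  0110(✓)  1001(✓)  1010(✓)  1011(✓)  1101(✓)  1111(✓)
size-2^1 implicants → -001(✓)  -010(✓)  -011(✓)  -101(✓)  0-01(✓)  0-10  00-1(✓)  001-(✓)  01-0  010-  1-01(✓)  1-11(✓)  10-1(✓)  101-(✓)  11-1(✓)
size-2^2 implicants → --01  -0-1  -01-  1--1
Unchecked terms (primes): --01, -0-1, -01-, 0-10, 01-0, 010-, 1--1
Minterm coverage:
  m1 ⊆ --01,-0-1
  m2 ⊆ -01-,0-10
  m3 ⊆ -0-1,-01-
  m4 ⊆ 01-0,010-
  m5 ⊆ --01,010-
  m6 ⊆ 0-10,01-0
  m9 ⊆ --01,-0-1,1--1
  m10 ⊆ -01- [E]
  m11 ⊆ -0-1,-01-,1--1
  m13 ⊆ --01,1--1
  m15 ⊆ 1--1 [E]
E = {-01-, 1--1}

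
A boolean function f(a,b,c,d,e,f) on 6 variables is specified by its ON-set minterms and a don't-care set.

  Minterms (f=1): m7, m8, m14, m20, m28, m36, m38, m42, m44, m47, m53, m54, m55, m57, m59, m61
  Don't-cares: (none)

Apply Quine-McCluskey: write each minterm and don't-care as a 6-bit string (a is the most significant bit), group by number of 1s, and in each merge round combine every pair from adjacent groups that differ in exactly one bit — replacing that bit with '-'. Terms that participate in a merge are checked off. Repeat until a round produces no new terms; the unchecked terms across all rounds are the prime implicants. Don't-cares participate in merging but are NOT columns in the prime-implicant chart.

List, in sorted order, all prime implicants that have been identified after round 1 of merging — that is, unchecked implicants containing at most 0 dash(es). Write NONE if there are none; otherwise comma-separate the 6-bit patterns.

000111, 001000, 001110, 101010, 101111

[col 0] 000111, 001000, 001110, 010100*, 011100*, 100100*, 100110*, 101010, 101100*, 101111, 110101*, 110110*, 110111*, 111001*, 111011*, 111101*
[col 1] 01-100, 1-0110, 10-100, 1001-0, 11-101, 1101-1, 11011-, 111-01, 1110-1
Prime implicants: 000111, 001000, 001110, 01-100, 1-0110, 10-100, 1001-0, 101010, 101111, 11-101, 1101-1, 11011-, 111-01, 1110-1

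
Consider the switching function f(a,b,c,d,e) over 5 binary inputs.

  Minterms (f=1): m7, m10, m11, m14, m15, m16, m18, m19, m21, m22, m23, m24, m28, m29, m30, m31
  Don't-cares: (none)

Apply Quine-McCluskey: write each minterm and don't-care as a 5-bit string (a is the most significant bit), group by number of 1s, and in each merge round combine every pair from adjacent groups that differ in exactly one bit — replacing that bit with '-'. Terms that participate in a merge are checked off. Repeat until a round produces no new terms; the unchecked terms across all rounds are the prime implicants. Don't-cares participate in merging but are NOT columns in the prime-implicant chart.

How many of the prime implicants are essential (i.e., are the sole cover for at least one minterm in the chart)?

4

size-2^0 implicants → 00111(✓)  01010(✓)  01011(✓)  01110(✓)  01111(✓)  10000(✓)  10010(✓)  10011(✓)  10101(✓)  10110(✓)  10111(✓)  11000(✓)  11100(✓)  11101(✓)  11110(✓)  11111(✓)
size-2^1 implicants → -0111(✓)  -1110(✓)  -1111(✓)  0-111(✓)  01-10(✓)  01-11(✓)  0101-(✓)  0111-(✓)  1-000  1-101(✓)  1-110(✓)  1-111(✓)  10-10(✓)  10-11(✓)  100-0  1001-(✓)  101-1(✓)  1011-(✓)  11-00  111-0(✓)  111-1(✓)  1110-(✓)  1111-(✓)
size-2^2 implicants → --111  -111-  01-1-  1-1-1  1-11-  10-1-  111--
Unchecked terms (primes): --111, -111-, 01-1-, 1-000, 1-1-1, 1-11-, 10-1-, 100-0, 11-00, 111--
Minterm coverage:
  m7 ⊆ --111 [E]
  m10 ⊆ 01-1- [E]
  m11 ⊆ 01-1- [E]
  m14 ⊆ -111-,01-1-
  m15 ⊆ --111,-111-,01-1-
  m16 ⊆ 1-000,100-0
  m18 ⊆ 10-1-,100-0
  m19 ⊆ 10-1- [E]
  m21 ⊆ 1-1-1 [E]
  m22 ⊆ 1-11-,10-1-
  m23 ⊆ --111,1-1-1,1-11-,10-1-
  m24 ⊆ 1-000,11-00
  m28 ⊆ 11-00,111--
  m29 ⊆ 1-1-1,111--
  m30 ⊆ -111-,1-11-,111--
  m31 ⊆ --111,-111-,1-1-1,1-11-,111--
E = {--111, 01-1-, 1-1-1, 10-1-}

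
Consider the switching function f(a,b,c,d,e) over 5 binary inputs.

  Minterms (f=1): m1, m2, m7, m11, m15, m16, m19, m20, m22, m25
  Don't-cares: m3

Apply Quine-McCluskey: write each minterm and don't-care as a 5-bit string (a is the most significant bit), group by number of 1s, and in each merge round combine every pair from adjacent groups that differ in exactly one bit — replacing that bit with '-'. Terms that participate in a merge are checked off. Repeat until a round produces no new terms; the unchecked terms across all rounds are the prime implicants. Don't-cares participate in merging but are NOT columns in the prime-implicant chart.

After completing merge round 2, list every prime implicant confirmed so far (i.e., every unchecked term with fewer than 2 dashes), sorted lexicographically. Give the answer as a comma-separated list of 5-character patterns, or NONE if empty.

-0011, 000-1, 0001-, 10-00, 101-0, 11001

size-2^0 implicants → 00001(✓)  00010(✓)  00011(✓)  00111(✓)  01011(✓)  01111(✓)  10000(✓)  10011(✓)  10100(✓)  10110(✓)  11001
size-2^1 implicants → -0011  0-011(✓)  0-111(✓)  00-11(✓)  000-1  0001-  01-11(✓)  10-00  101-0
size-2^2 implicants → 0--11
Unchecked terms (primes): -0011, 0--11, 000-1, 0001-, 10-00, 101-0, 11001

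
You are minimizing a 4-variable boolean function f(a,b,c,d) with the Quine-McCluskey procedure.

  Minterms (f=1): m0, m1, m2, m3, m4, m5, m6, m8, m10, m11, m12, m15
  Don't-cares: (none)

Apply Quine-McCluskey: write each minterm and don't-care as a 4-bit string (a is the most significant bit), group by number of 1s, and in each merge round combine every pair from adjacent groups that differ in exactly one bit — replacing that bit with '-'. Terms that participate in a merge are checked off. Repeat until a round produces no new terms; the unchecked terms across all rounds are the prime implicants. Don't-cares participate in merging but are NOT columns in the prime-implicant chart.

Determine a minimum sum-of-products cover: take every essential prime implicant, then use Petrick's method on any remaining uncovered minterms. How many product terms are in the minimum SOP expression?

size-2^0 implicants → 0000(✓)  0001(✓)  0010(✓)  0011(✓)  0100(✓)  0101(✓)  0110(✓)  1000(✓)  1010(✓)  1011(✓)  1100(✓)  1111(✓)
size-2^1 implicants → -000(✓)  -010(✓)  -011(✓)  -100(✓)  0-00(✓)  0-01(✓)  0-10(✓)  00-0(✓)  00-1(✓)  000-(✓)  001-(✓)  01-0(✓)  010-(✓)  1-00(✓)  1-11  10-0(✓)  101-(✓)
size-2^2 implicants → --00  -0-0  -01-  0--0  0-0-  00--
Unchecked terms (primes): --00, -0-0, -01-, 0--0, 0-0-, 00--, 1-11
Minterm coverage:
  m0 ⊆ --00,-0-0,0--0,0-0-,00--
  m1 ⊆ 0-0-,00--
  m2 ⊆ -0-0,-01-,0--0,00--
  m3 ⊆ -01-,00--
  m4 ⊆ --00,0--0,0-0-
  m5 ⊆ 0-0- [E]
  m6 ⊆ 0--0 [E]
  m8 ⊆ --00,-0-0
  m10 ⊆ -0-0,-01-
  m11 ⊆ -01-,1-11
  m12 ⊆ --00 [E]
  m15 ⊆ 1-11 [E]
E = {--00, 0--0, 0-0-, 1-11}
Petrick residual → -01-
Cover = c'd' + b'c + a'd' + a'c' + acd  |cover|=5

5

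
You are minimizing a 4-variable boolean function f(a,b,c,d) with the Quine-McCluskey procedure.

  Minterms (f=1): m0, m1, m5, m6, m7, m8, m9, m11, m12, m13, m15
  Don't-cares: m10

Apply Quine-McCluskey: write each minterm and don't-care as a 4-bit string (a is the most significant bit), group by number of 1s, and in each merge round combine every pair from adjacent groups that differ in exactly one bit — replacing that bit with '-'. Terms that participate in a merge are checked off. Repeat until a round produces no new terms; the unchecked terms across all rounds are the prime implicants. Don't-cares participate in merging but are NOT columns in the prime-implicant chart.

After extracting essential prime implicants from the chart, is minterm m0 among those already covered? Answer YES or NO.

[col 0] 0000*, 0001*, 0101*, 0110*, 0111*, 1000*, 1001*, 1010*, 1011*, 1100*, 1101*, 1111*
[col 1] -000*, -001*, -101*, -111*, 0-01*, 000-*, 01-1*, 011-, 1-00*, 1-01*, 1-11*, 10-0*, 10-1*, 100-*, 101-*, 11-1*, 110-*
[col 2] --01, -00-, -1-1, 1--1, 1-0-, 10--
Prime implicants: --01, -00-, -1-1, 011-, 1--1, 1-0-, 10--
PI chart (minterm → PIs covering it):
  0 | -00-  (sole → essential)
  1 | --01,-00-
  5 | --01,-1-1
  6 | 011-  (sole → essential)
  7 | -1-1,011-
  8 | -00-,1-0-,10--
  9 | --01,-00-,1--1,1-0-,10--
  11 | 1--1,10--
  12 | 1-0-  (sole → essential)
  13 | --01,-1-1,1--1,1-0-
  15 | -1-1,1--1
Essential prime implicants: -00-, 011-, 1-0-

YES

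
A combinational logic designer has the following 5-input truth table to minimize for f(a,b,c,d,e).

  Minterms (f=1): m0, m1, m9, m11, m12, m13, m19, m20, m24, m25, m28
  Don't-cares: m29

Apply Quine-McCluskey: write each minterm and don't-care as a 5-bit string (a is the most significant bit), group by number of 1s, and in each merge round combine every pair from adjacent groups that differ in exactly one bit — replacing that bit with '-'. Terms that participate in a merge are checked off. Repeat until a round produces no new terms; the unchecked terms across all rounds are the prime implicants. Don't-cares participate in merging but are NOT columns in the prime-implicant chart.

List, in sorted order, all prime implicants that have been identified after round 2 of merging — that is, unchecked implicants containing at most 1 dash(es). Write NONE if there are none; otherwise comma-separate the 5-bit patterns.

[col 0] 00000*, 00001*, 01001*, 01011*, 01100*, 01101*, 10011, 10100*, 11000*, 11001*, 11100*, 11101*
[col 1] -1001*, -1100*, -1101*, 0-001, 0000-, 01-01*, 010-1, 0110-*, 1-100, 11-00*, 11-01*, 1100-*, 1110-*
[col 2] -1-01, -110-, 11-0-
Prime implicants: -1-01, -110-, 0-001, 0000-, 010-1, 1-100, 10011, 11-0-

0-001, 0000-, 010-1, 1-100, 10011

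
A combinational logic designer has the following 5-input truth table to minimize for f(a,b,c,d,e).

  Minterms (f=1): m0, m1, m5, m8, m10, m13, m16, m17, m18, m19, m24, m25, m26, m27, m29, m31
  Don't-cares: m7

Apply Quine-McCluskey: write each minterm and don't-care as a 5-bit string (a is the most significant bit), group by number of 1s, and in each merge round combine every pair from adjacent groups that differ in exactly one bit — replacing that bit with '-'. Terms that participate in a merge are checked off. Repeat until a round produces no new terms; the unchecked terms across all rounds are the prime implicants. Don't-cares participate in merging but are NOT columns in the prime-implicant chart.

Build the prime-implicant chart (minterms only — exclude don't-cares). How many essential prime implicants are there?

3

size-2^0 implicants → 00000(✓)  00001(✓)  00101(✓)  00111(✓)  01000(✓)  01010(✓)  01101(✓)  10000(✓)  10001(✓)  10010(✓)  10011(✓)  11000(✓)  11001(✓)  11010(✓)  11011(✓)  11101(✓)  11111(✓)
size-2^1 implicants → -0000(✓)  -0001(✓)  -1000(✓)  -1010(✓)  -1101  0-000(✓)  0-101  00-01  0000-(✓)  001-1  010-0(✓)  1-000(✓)  1-001(✓)  1-010(✓)  1-011(✓)  100-0(✓)  100-1(✓)  1000-(✓)  1001-(✓)  11-01(✓)  11-11(✓)  110-0(✓)  110-1(✓)  1100-(✓)  1101-(✓)  111-1(✓)
size-2^2 implicants → --000  -000-  -10-0  1-0-0(✓)  1-0-1(✓)  1-00-(✓)  1-01-(✓)  100--(✓)  11--1  110--(✓)
size-2^3 implicants → 1-0--
Unchecked terms (primes): --000, -000-, -10-0, -1101, 0-101, 00-01, 001-1, 1-0--, 11--1
Minterm coverage:
  m0 ⊆ --000,-000-
  m1 ⊆ -000-,00-01
  m5 ⊆ 0-101,00-01,001-1
  m8 ⊆ --000,-10-0
  m10 ⊆ -10-0 [E]
  m13 ⊆ -1101,0-101
  m16 ⊆ --000,-000-,1-0--
  m17 ⊆ -000-,1-0--
  m18 ⊆ 1-0-- [E]
  m19 ⊆ 1-0-- [E]
  m24 ⊆ --000,-10-0,1-0--
  m25 ⊆ 1-0--,11--1
  m26 ⊆ -10-0,1-0--
  m27 ⊆ 1-0--,11--1
  m29 ⊆ -1101,11--1
  m31 ⊆ 11--1 [E]
E = {-10-0, 1-0--, 11--1}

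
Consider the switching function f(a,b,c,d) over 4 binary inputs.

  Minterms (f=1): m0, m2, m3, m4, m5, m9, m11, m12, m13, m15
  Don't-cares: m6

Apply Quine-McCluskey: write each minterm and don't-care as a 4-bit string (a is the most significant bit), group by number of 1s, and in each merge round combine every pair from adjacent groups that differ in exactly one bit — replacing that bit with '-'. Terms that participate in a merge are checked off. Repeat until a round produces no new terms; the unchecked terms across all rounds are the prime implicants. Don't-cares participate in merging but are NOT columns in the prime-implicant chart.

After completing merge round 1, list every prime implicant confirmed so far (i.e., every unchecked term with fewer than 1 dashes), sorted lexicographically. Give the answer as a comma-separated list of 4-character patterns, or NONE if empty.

NONE

size-2^0 implicants → 0000(✓)  0010(✓)  0011(✓)  0100(✓)  0101(✓)  0110(✓)  1001(✓)  1011(✓)  1100(✓)  1101(✓)  1111(✓)
size-2^1 implicants → -011  -100(✓)  -101(✓)  0-00(✓)  0-10(✓)  00-0(✓)  001-  01-0(✓)  010-(✓)  1-01(✓)  1-11(✓)  10-1(✓)  11-1(✓)  110-(✓)
size-2^2 implicants → -10-  0--0  1--1
Unchecked terms (primes): -011, -10-, 0--0, 001-, 1--1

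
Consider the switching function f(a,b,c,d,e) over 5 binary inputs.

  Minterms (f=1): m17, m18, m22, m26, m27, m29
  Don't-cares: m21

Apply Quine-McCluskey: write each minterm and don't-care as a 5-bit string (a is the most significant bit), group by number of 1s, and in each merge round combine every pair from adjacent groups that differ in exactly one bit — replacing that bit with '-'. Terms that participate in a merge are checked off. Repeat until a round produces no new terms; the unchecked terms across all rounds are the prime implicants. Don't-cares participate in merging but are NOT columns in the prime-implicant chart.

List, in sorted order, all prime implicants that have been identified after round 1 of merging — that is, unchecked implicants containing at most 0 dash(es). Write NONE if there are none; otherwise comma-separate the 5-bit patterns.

NONE

[col 0] 10001*, 10010*, 10101*, 10110*, 11010*, 11011*, 11101*
[col 1] 1-010, 1-101, 10-01, 10-10, 1101-
Prime implicants: 1-010, 1-101, 10-01, 10-10, 1101-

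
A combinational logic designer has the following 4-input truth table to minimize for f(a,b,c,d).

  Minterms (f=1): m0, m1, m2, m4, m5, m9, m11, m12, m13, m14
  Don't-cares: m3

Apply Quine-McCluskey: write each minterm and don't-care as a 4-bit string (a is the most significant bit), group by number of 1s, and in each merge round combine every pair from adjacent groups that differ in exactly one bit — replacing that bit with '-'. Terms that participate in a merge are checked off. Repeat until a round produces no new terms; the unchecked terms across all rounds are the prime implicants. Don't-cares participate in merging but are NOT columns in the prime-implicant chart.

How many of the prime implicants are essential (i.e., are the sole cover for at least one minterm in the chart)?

3

size-2^0 implicants → 0000(✓)  0001(✓)  0010(✓)  0011(✓)  0100(✓)  0101(✓)  1001(✓)  1011(✓)  1100(✓)  1101(✓)  1110(✓)
size-2^1 implicants → -001(✓)  -011(✓)  -100(✓)  -101(✓)  0-00(✓)  0-01(✓)  00-0(✓)  00-1(✓)  000-(✓)  001-(✓)  010-(✓)  1-01(✓)  10-1(✓)  11-0  110-(✓)
size-2^2 implicants → --01  -0-1  -10-  0-0-  00--
Unchecked terms (primes): --01, -0-1, -10-, 0-0-, 00--, 11-0
Minterm coverage:
  m0 ⊆ 0-0-,00--
  m1 ⊆ --01,-0-1,0-0-,00--
  m2 ⊆ 00-- [E]
  m4 ⊆ -10-,0-0-
  m5 ⊆ --01,-10-,0-0-
  m9 ⊆ --01,-0-1
  m11 ⊆ -0-1 [E]
  m12 ⊆ -10-,11-0
  m13 ⊆ --01,-10-
  m14 ⊆ 11-0 [E]
E = {-0-1, 00--, 11-0}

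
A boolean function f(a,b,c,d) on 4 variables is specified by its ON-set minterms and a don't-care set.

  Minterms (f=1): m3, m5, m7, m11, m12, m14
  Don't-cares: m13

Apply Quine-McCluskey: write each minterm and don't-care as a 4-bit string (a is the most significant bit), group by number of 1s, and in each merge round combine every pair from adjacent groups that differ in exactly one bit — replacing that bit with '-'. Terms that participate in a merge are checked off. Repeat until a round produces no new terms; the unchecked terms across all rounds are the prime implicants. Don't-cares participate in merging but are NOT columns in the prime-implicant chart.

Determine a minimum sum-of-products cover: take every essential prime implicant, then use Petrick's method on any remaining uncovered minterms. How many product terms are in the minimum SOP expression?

3

[col 0] 0011*, 0101*, 0111*, 1011*, 1100*, 1101*, 1110*
[col 1] -011, -101, 0-11, 01-1, 11-0, 110-
Prime implicants: -011, -101, 0-11, 01-1, 11-0, 110-
PI chart (minterm → PIs covering it):
  3 | -011,0-11
  5 | -101,01-1
  7 | 0-11,01-1
  11 | -011  (sole → essential)
  12 | 11-0,110-
  14 | 11-0  (sole → essential)
Essential prime implicants: -011, 11-0
Petrick residual → 01-1
Minimum SOP uses 3 PIs: b'cd + a'bd + abd'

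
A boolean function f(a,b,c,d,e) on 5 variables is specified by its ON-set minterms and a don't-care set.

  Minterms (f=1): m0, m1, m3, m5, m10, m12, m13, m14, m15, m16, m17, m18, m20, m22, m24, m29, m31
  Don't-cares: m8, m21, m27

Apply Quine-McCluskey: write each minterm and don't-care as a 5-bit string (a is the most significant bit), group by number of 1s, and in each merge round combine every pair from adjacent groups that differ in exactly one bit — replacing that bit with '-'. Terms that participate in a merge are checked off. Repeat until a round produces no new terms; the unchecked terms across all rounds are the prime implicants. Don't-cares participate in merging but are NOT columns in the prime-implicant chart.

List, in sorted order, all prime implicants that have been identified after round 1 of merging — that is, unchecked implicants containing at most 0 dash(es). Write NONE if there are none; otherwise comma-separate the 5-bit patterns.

Round 0: 00000✓ 00001✓ 00011✓ 00101✓ 01000✓ 01010✓ 01100✓ 01101✓ 01110✓ 01111✓ 10000✓ 10001✓ 10010✓ 10100✓ 10101✓ 10110✓ 11000✓ 11011✓ 11101✓ 11111✓
Round 1: -0000✓ -0001✓ -0101✓ -1000✓ -1101✓ -1111✓ 0-000✓ 0-101✓ 00-01✓ 000-1 0000-✓ 01-00✓ 01-10✓ 010-0✓ 011-0✓ 011-1✓ 0110-✓ 0111-✓ 1-000✓ 1-101✓ 10-00✓ 10-01✓ 10-10✓ 100-0✓ 1000-✓ 101-0✓ 1010-✓ 11-11 111-1✓
Round 2: --000 --101 -0-01 -000- -11-1 01--0 011-- 10--0 10-0-
PIs = {--000, --101, -0-01, -000-, -11-1, 000-1, 01--0, 011--, 10--0, 10-0-, 11-11}

NONE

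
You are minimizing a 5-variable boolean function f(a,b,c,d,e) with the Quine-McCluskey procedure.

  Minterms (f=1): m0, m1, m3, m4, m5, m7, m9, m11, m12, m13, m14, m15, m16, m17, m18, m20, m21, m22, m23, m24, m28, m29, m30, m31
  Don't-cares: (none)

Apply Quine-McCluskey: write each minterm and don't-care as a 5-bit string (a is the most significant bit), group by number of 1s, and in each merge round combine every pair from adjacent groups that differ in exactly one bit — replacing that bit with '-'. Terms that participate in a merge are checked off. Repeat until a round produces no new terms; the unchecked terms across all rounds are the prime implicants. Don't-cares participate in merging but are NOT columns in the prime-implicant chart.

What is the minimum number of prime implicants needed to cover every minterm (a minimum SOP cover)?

size-2^0 implicants → 00000(✓)  00001(✓)  00011(✓)  00100(✓)  00101(✓)  00111(✓)  01001(✓)  01011(✓)  01100(✓)  01101(✓)  01110(✓)  01111(✓)  10000(✓)  10001(✓)  10010(✓)  10100(✓)  10101(✓)  10110(✓)  10111(✓)  11000(✓)  11100(✓)  11101(✓)  11110(✓)  11111(✓)
size-2^1 implicants → -0000(✓)  -0001(✓)  -0100(✓)  -0101(✓)  -0111(✓)  -1100(✓)  -1101(✓)  -1110(✓)  -1111(✓)  0-001(✓)  0-011(✓)  0-100(✓)  0-101(✓)  0-111(✓)  00-00(✓)  00-01(✓)  00-11(✓)  000-1(✓)  0000-(✓)  001-1(✓)  0010-(✓)  01-01(✓)  01-11(✓)  010-1(✓)  011-0(✓)  011-1(✓)  0110-(✓)  0111-(✓)  1-000(✓)  1-100(✓)  1-101(✓)  1-110(✓)  1-111(✓)  10-00(✓)  10-01(✓)  10-10(✓)  100-0(✓)  1000-(✓)  101-0(✓)  101-1(✓)  1010-(✓)  1011-(✓)  11-00(✓)  111-0(✓)  111-1(✓)  1110-(✓)  1111-(✓)
size-2^2 implicants → --100(✓)  --101(✓)  --111(✓)  -0-00(✓)  -0-01(✓)  -000-(✓)  -01-1(✓)  -010-(✓)  -11-0(✓)  -11-1(✓)  -110-(✓)  -111-(✓)  0--01(✓)  0--11(✓)  0-0-1(✓)  0-1-1(✓)  0-10-(✓)  00--1(✓)  00-0-(✓)  01--1(✓)  011--(✓)  1--00  1-1-0(✓)  1-1-1(✓)  1-10-(✓)  1-11-(✓)  10--0  10-0-(✓)  101--(✓)  111--(✓)
size-2^3 implicants → --1-1  --10-  -0-0-  -11--  0---1  1-1--
Unchecked terms (primes): --1-1, --10-, -0-0-, -11--, 0---1, 1--00, 1-1--, 10--0
Minterm coverage:
  m0 ⊆ -0-0- [E]
  m1 ⊆ -0-0-,0---1
  m3 ⊆ 0---1 [E]
  m4 ⊆ --10-,-0-0-
  m5 ⊆ --1-1,--10-,-0-0-,0---1
  m7 ⊆ --1-1,0---1
  m9 ⊆ 0---1 [E]
  m11 ⊆ 0---1 [E]
  m12 ⊆ --10-,-11--
  m13 ⊆ --1-1,--10-,-11--,0---1
  m14 ⊆ -11-- [E]
  m15 ⊆ --1-1,-11--,0---1
  m16 ⊆ -0-0-,1--00,10--0
  m17 ⊆ -0-0- [E]
  m18 ⊆ 10--0 [E]
  m20 ⊆ --10-,-0-0-,1--00,1-1--,10--0
  m21 ⊆ --1-1,--10-,-0-0-,1-1--
  m22 ⊆ 1-1--,10--0
  m23 ⊆ --1-1,1-1--
  m24 ⊆ 1--00 [E]
  m28 ⊆ --10-,-11--,1--00,1-1--
  m29 ⊆ --1-1,--10-,-11--,1-1--
  m30 ⊆ -11--,1-1--
  m31 ⊆ --1-1,-11--,1-1--
E = {-0-0-, -11--, 0---1, 1--00, 10--0}
Petrick residual → --1-1
Cover = ce + b'd' + bc + a'e + ad'e' + ab'e'  |cover|=6

6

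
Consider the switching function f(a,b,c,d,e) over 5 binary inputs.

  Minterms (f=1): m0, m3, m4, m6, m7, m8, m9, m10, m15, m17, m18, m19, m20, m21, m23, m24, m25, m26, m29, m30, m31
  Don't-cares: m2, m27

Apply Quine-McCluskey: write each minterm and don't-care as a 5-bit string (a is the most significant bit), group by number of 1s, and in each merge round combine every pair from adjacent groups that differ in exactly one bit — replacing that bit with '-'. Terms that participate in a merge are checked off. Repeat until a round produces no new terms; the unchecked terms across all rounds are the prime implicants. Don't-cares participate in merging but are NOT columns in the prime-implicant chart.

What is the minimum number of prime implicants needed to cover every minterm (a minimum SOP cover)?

Round 0: 00000✓ 00010✓ 00011✓ 00100✓ 00110✓ 00111✓ 01000✓ 01001✓ 01010✓ 01111✓ 10001✓ 10010✓ 10011✓ 10100✓ 10101✓ 10111✓ 11000✓ 11001✓ 11010✓ 11011✓ 11101✓ 11110✓ 11111✓
Round 1: -0010✓ -0011✓ -0100 -0111✓ -1000✓ -1001✓ -1010✓ -1111✓ 0-000✓ 0-010✓ 0-111✓ 00-00✓ 00-10✓ 00-11✓ 000-0✓ 0001-✓ 001-0✓ 0011-✓ 010-0✓ 0100-✓ 1-001✓ 1-010✓ 1-011✓ 1-101✓ 1-111✓ 10-01✓ 10-11✓ 100-1✓ 1001-✓ 101-1✓ 1010- 11-01✓ 11-10✓ 11-11✓ 110-0✓ 110-1✓ 1100-✓ 1101-✓ 111-1✓ 1111-✓
Round 2: --010 --111 -0-11 -001- -10-0 -100- 0-0-0 00--0 00-1- 1--01✓ 1--11✓ 1-0-1✓ 1-01- 1-1-1✓ 10--1✓ 11--1✓ 11-1- 110--
Round 3: 1---1
PIs = {--010, --111, -0-11, -001-, -0100, -10-0, -100-, 0-0-0, 00--0, 00-1-, 1---1, 1-01-, 1010-, 11-1-, 110--}
Coverage chart:
  m0: 0-0-0,00--0
  m3: -0-11,-001-,00-1-
  m4: -0100,00--0
  m6: 00--0,00-1-
  m7: --111,-0-11,00-1-
  m8: -10-0,-100-,0-0-0
  m9: -100- ←essential
  m10: --010,-10-0,0-0-0
  m15: --111 ←essential
  m17: 1---1 ←essential
  m18: --010,-001-,1-01-
  m19: -0-11,-001-,1---1,1-01-
  m20: -0100,1010-
  m21: 1---1,1010-
  m23: --111,-0-11,1---1
  m24: -10-0,-100-,110--
  m25: -100-,1---1,110--
  m26: --010,-10-0,1-01-,11-1-,110--
  m29: 1---1 ←essential
  m30: 11-1- ←essential
  m31: --111,1---1,11-1-
Essential: --111, -100-, 1---1, 11-1-
Petrick residual → --010, -0-11, -0100, 00--0
Min cover (8 terms): c'de' + cde + b'de + b'cd'e' + bc'd' + a'b'e' + ae + abd

8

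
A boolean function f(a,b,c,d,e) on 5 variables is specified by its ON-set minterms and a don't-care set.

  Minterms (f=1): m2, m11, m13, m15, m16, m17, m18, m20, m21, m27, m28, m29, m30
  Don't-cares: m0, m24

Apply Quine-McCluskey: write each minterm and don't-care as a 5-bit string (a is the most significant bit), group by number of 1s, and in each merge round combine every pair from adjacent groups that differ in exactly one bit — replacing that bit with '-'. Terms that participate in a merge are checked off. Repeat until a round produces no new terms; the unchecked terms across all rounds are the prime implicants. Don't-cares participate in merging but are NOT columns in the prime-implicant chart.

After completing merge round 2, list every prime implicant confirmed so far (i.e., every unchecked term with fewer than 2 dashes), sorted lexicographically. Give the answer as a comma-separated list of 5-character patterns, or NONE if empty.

-1011, -1101, 01-11, 011-1, 111-0

[col 0] 00000*, 00010*, 01011*, 01101*, 01111*, 10000*, 10001*, 10010*, 10100*, 10101*, 11000*, 11011*, 11100*, 11101*, 11110*
[col 1] -0000*, -0010*, -1011, -1101, 000-0*, 01-11, 011-1, 1-000*, 1-100*, 1-101*, 10-00*, 10-01*, 100-0*, 1000-*, 1010-*, 11-00*, 111-0, 1110-*
[col 2] -00-0, 1--00, 1-10-, 10-0-
Prime implicants: -00-0, -1011, -1101, 01-11, 011-1, 1--00, 1-10-, 10-0-, 111-0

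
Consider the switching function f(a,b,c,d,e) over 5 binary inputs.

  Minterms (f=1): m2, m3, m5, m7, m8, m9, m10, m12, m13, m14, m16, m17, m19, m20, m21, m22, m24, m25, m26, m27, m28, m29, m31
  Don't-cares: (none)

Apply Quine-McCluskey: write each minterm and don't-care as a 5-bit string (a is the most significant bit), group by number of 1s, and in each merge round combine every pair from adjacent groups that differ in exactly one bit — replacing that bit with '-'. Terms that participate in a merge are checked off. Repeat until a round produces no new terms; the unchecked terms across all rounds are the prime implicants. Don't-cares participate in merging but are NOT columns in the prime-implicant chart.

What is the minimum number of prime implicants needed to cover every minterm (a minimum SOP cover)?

size-2^0 implicants → 00010(✓)  00011(✓)  00101(✓)  00111(✓)  01000(✓)  01001(✓)  01010(✓)  01100(✓)  01101(✓)  01110(✓)  10000(✓)  10001(✓)  10011(✓)  10100(✓)  10101(✓)  10110(✓)  11000(✓)  11001(✓)  11010(✓)  11011(✓)  11100(✓)  11101(✓)  11111(✓)
size-2^1 implicants → -0011  -0101(✓)  -1000(✓)  -1001(✓)  -1010(✓)  -1100(✓)  -1101(✓)  0-010  0-101(✓)  00-11  0001-  001-1  01-00(✓)  01-01(✓)  01-10(✓)  010-0(✓)  0100-(✓)  011-0(✓)  0110-(✓)  1-000(✓)  1-001(✓)  1-011(✓)  1-100(✓)  1-101(✓)  10-00(✓)  10-01(✓)  100-1(✓)  1000-(✓)  101-0  1010-(✓)  11-00(✓)  11-01(✓)  11-11(✓)  110-0(✓)  110-1(✓)  1100-(✓)  1101-(✓)  111-1(✓)  1110-(✓)
size-2^2 implicants → --101  -1-00(✓)  -1-01(✓)  -10-0  -100-(✓)  -110-(✓)  01--0  01-0-(✓)  1--00(✓)  1--01(✓)  1-0-1  1-00-(✓)  1-10-(✓)  10-0-(✓)  11--1  11-0-(✓)  110--
size-2^3 implicants → -1-0-  1--0-
Unchecked terms (primes): --101, -0011, -1-0-, -10-0, 0-010, 00-11, 0001-, 001-1, 01--0, 1--0-, 1-0-1, 101-0, 11--1, 110--
Minterm coverage:
  m2 ⊆ 0-010,0001-
  m3 ⊆ -0011,00-11,0001-
  m5 ⊆ --101,001-1
  m7 ⊆ 00-11,001-1
  m8 ⊆ -1-0-,-10-0,01--0
  m9 ⊆ -1-0- [E]
  m10 ⊆ -10-0,0-010,01--0
  m12 ⊆ -1-0-,01--0
  m13 ⊆ --101,-1-0-
  m14 ⊆ 01--0 [E]
  m16 ⊆ 1--0- [E]
  m17 ⊆ 1--0-,1-0-1
  m19 ⊆ -0011,1-0-1
  m20 ⊆ 1--0-,101-0
  m21 ⊆ --101,1--0-
  m22 ⊆ 101-0 [E]
  m24 ⊆ -1-0-,-10-0,1--0-,110--
  m25 ⊆ -1-0-,1--0-,1-0-1,11--1,110--
  m26 ⊆ -10-0,110--
  m27 ⊆ 1-0-1,11--1,110--
  m28 ⊆ -1-0-,1--0-
  m29 ⊆ --101,-1-0-,1--0-,11--1
  m31 ⊆ 11--1 [E]
E = {-1-0-, 01--0, 1--0-, 101-0, 11--1}
Petrick residual → -0011, -10-0, 0-010, 001-1
Cover = b'c'de + bd' + bc'e' + a'c'de' + a'b'ce + a'be' + ad' + ab'ce' + abe  |cover|=9

9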